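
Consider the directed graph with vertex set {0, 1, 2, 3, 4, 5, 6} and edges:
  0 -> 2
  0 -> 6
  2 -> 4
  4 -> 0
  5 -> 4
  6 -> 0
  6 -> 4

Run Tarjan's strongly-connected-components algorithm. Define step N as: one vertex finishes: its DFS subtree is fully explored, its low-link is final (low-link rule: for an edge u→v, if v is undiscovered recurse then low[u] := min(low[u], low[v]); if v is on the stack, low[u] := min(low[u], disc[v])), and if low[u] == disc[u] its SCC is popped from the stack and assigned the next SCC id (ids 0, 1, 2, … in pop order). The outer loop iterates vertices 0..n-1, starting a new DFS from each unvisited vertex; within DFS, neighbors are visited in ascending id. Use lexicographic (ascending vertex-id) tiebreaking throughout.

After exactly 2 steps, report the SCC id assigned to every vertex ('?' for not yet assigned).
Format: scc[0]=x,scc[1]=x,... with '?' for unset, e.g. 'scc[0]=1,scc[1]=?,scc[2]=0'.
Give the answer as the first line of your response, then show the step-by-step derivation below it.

scc[0]=?,scc[1]=?,scc[2]=?,scc[3]=?,scc[4]=?,scc[5]=?,scc[6]=?

step 1: low=(low[0]=0,low[1]=?,low[2]=1,low[3]=?,low[4]=0,low[5]=?,low[6]=?); scc=(scc[0]=?,scc[1]=?,scc[2]=?,scc[3]=?,scc[4]=?,scc[5]=?,scc[6]=?)
step 2: low=(low[0]=0,low[1]=?,low[2]=0,low[3]=?,low[4]=0,low[5]=?,low[6]=?); scc=(scc[0]=?,scc[1]=?,scc[2]=?,scc[3]=?,scc[4]=?,scc[5]=?,scc[6]=?)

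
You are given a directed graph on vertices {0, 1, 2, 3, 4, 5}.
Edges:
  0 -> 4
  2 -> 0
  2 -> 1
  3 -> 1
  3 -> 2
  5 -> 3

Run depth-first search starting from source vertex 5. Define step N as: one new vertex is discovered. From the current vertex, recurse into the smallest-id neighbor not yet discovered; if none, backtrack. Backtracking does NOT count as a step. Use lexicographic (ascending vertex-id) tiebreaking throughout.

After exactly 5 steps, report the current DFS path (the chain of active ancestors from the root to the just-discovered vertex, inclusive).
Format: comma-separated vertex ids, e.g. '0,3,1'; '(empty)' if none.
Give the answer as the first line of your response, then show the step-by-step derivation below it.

5,3,2,0

step 1: discover 5; path=5; order=5
step 2: discover 3; path=5>3; order=5,3
step 3: discover 1; path=5>3>1; order=5,3,1
step 4: discover 2; path=5>3>2; order=5,3,1,2
step 5: discover 0; path=5>3>2>0; order=5,3,1,2,0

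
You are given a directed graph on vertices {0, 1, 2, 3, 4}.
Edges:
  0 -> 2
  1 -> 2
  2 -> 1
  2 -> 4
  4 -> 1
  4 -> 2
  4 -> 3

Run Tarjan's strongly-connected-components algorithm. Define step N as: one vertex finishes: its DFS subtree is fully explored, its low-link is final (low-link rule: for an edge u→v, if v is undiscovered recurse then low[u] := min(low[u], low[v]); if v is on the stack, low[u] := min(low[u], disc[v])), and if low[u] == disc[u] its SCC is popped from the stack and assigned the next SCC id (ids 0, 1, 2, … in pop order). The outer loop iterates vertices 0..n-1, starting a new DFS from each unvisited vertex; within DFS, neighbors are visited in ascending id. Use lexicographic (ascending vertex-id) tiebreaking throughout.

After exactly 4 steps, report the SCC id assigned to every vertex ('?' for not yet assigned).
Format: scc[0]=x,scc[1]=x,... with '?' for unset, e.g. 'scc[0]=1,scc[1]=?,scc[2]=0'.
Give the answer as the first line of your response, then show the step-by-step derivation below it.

scc[0]=?,scc[1]=1,scc[2]=1,scc[3]=0,scc[4]=1

step 1: low=(low[0]=0,low[1]=1,low[2]=1,low[3]=?,low[4]=?); scc=(scc[0]=?,scc[1]=?,scc[2]=?,scc[3]=?,scc[4]=?)
step 2: low=(low[0]=0,low[1]=1,low[2]=1,low[3]=4,low[4]=1); scc=(scc[0]=?,scc[1]=?,scc[2]=?,scc[3]=0,scc[4]=?)
step 3: low=(low[0]=0,low[1]=1,low[2]=1,low[3]=4,low[4]=1); scc=(scc[0]=?,scc[1]=?,scc[2]=?,scc[3]=0,scc[4]=?)
step 4: low=(low[0]=0,low[1]=1,low[2]=1,low[3]=4,low[4]=1); scc=(scc[0]=?,scc[1]=1,scc[2]=1,scc[3]=0,scc[4]=1)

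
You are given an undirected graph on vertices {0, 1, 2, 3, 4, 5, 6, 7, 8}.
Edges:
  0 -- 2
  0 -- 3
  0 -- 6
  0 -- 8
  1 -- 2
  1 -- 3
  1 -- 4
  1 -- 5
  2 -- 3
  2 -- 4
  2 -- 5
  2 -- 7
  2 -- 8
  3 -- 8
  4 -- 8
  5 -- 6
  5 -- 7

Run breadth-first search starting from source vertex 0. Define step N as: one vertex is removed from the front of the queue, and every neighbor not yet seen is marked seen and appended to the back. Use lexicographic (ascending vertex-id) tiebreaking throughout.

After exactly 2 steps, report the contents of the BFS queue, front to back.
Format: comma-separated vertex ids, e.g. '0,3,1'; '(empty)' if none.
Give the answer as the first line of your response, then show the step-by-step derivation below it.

3,6,8,1,4,5,7

step 1: dequeue 0; queue=[2,3,6,8]; order=0
step 2: dequeue 2; queue=[3,6,8,1,4,5,7]; order=0,2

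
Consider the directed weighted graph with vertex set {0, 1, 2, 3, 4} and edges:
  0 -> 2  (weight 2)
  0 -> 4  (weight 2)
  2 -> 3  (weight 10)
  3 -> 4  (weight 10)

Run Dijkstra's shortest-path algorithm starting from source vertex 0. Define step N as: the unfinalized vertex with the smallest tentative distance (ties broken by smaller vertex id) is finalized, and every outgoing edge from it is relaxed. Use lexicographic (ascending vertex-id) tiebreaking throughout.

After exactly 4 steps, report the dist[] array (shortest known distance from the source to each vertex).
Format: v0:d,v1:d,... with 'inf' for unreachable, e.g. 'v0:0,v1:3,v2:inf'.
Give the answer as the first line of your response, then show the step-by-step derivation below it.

v0:0,v1:inf,v2:2,v3:12,v4:2

step 1: dist = v0:0,v1:inf,v2:2,v3:inf,v4:2
step 2: dist = v0:0,v1:inf,v2:2,v3:12,v4:2
step 3: dist = v0:0,v1:inf,v2:2,v3:12,v4:2
step 4: dist = v0:0,v1:inf,v2:2,v3:12,v4:2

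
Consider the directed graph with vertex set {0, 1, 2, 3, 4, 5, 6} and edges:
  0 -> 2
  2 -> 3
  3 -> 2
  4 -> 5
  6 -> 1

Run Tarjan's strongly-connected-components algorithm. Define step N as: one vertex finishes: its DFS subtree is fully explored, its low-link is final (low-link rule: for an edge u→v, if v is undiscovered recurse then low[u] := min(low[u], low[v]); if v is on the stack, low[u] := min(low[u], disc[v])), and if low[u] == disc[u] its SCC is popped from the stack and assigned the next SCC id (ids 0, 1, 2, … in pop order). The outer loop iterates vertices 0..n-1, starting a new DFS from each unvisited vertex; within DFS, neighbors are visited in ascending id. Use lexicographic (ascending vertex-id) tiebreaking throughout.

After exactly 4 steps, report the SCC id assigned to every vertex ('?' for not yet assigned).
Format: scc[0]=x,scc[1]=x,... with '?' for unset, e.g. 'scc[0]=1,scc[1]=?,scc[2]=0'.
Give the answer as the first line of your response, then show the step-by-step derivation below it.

scc[0]=1,scc[1]=2,scc[2]=0,scc[3]=0,scc[4]=?,scc[5]=?,scc[6]=?

step 1: low=(low[0]=0,low[1]=?,low[2]=1,low[3]=1,low[4]=?,low[5]=?,low[6]=?); scc=(scc[0]=?,scc[1]=?,scc[2]=?,scc[3]=?,scc[4]=?,scc[5]=?,scc[6]=?)
step 2: low=(low[0]=0,low[1]=?,low[2]=1,low[3]=1,low[4]=?,low[5]=?,low[6]=?); scc=(scc[0]=?,scc[1]=?,scc[2]=0,scc[3]=0,scc[4]=?,scc[5]=?,scc[6]=?)
step 3: low=(low[0]=0,low[1]=?,low[2]=1,low[3]=1,low[4]=?,low[5]=?,low[6]=?); scc=(scc[0]=1,scc[1]=?,scc[2]=0,scc[3]=0,scc[4]=?,scc[5]=?,scc[6]=?)
step 4: low=(low[0]=0,low[1]=3,low[2]=1,low[3]=1,low[4]=?,low[5]=?,low[6]=?); scc=(scc[0]=1,scc[1]=2,scc[2]=0,scc[3]=0,scc[4]=?,scc[5]=?,scc[6]=?)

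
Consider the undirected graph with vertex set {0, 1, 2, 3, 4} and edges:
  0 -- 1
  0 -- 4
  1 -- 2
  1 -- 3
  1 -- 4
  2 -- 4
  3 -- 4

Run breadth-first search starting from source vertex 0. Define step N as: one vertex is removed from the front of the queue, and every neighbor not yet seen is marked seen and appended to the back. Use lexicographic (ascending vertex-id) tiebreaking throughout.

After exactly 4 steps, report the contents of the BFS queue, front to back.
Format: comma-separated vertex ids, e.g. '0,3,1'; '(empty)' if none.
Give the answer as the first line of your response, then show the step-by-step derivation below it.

3

step 1: dequeue 0; queue=[1,4]; order=0
step 2: dequeue 1; queue=[4,2,3]; order=0,1
step 3: dequeue 4; queue=[2,3]; order=0,1,4
step 4: dequeue 2; queue=[3]; order=0,1,4,2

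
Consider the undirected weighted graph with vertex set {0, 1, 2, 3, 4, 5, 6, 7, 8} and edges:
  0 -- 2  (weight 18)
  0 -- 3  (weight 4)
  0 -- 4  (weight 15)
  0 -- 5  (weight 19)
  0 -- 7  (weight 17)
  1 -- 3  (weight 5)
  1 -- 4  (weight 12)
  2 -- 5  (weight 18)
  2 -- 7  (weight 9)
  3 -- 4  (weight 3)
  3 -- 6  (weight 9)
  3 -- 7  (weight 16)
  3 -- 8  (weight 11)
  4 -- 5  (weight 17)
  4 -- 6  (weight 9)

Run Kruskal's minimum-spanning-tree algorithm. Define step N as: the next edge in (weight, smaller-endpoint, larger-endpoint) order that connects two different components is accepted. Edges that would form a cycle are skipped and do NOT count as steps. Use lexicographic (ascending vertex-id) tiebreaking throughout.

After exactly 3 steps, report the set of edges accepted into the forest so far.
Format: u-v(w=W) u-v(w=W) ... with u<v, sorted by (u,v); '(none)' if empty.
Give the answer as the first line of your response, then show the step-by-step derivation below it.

0-3(w=4) 1-3(w=5) 3-4(w=3)

step 1: add edge 3-4 (w=3); MST = {3-4(w=3)}
step 2: add edge 0-3 (w=4); MST = {0-3(w=4) 3-4(w=3)}
step 3: add edge 1-3 (w=5); MST = {0-3(w=4) 1-3(w=5) 3-4(w=3)}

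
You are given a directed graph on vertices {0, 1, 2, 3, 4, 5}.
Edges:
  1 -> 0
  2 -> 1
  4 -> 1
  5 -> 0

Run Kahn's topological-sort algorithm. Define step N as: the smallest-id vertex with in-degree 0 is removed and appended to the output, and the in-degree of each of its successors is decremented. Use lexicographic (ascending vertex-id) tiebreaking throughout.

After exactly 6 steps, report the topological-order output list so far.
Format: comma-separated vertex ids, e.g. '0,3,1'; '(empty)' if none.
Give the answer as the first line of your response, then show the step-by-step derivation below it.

2,3,4,1,5,0

step 1: output 2; order=[2]; indeg=(2,1,0,0,0,0)
step 2: output 3; order=[2,3]; indeg=(2,1,0,0,0,0)
step 3: output 4; order=[2,3,4]; indeg=(2,0,0,0,0,0)
step 4: output 1; order=[2,3,4,1]; indeg=(1,0,0,0,0,0)
step 5: output 5; order=[2,3,4,1,5]; indeg=(0,0,0,0,0,0)
step 6: output 0; order=[2,3,4,1,5,0]; indeg=(0,0,0,0,0,0)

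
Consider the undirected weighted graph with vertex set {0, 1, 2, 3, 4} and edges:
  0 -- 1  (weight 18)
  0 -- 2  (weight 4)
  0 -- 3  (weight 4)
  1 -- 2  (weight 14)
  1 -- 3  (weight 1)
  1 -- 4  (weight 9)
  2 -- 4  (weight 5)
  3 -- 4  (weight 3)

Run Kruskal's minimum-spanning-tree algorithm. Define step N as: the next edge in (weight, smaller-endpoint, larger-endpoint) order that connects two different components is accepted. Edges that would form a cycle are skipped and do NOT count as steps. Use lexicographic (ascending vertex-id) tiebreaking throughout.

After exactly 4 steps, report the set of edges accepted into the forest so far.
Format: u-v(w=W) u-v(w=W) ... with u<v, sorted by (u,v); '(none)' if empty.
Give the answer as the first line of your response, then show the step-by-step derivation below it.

0-2(w=4) 0-3(w=4) 1-3(w=1) 3-4(w=3)

step 1: add edge 1-3 (w=1); MST = {1-3(w=1)}
step 2: add edge 3-4 (w=3); MST = {1-3(w=1) 3-4(w=3)}
step 3: add edge 0-2 (w=4); MST = {0-2(w=4) 1-3(w=1) 3-4(w=3)}
step 4: add edge 0-3 (w=4); MST = {0-2(w=4) 0-3(w=4) 1-3(w=1) 3-4(w=3)}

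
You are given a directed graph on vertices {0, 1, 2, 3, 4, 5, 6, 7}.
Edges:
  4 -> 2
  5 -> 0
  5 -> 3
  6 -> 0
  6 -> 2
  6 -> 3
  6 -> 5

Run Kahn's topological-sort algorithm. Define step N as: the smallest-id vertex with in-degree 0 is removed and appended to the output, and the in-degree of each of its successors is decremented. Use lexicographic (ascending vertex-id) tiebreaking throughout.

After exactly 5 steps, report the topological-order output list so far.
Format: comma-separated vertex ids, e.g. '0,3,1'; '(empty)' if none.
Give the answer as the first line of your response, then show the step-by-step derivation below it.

1,4,6,2,5

step 1: output 1; order=[1]; indeg=(2,0,2,2,0,1,0,0)
step 2: output 4; order=[1,4]; indeg=(2,0,1,2,0,1,0,0)
step 3: output 6; order=[1,4,6]; indeg=(1,0,0,1,0,0,0,0)
step 4: output 2; order=[1,4,6,2]; indeg=(1,0,0,1,0,0,0,0)
step 5: output 5; order=[1,4,6,2,5]; indeg=(0,0,0,0,0,0,0,0)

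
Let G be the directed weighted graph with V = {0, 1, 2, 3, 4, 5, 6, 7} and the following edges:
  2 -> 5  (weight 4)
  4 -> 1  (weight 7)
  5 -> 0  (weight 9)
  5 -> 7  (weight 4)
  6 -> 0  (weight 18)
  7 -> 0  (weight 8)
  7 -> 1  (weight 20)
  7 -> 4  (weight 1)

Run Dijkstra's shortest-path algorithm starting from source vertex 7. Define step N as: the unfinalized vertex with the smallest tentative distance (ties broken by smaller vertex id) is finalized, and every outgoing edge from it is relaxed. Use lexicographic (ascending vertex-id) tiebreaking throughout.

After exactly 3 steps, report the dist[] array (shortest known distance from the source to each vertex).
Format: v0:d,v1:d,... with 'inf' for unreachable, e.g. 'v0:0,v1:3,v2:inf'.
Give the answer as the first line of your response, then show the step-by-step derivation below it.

v0:8,v1:8,v2:inf,v3:inf,v4:1,v5:inf,v6:inf,v7:0

step 1: dist = v0:8,v1:20,v2:inf,v3:inf,v4:1,v5:inf,v6:inf,v7:0
step 2: dist = v0:8,v1:8,v2:inf,v3:inf,v4:1,v5:inf,v6:inf,v7:0
step 3: dist = v0:8,v1:8,v2:inf,v3:inf,v4:1,v5:inf,v6:inf,v7:0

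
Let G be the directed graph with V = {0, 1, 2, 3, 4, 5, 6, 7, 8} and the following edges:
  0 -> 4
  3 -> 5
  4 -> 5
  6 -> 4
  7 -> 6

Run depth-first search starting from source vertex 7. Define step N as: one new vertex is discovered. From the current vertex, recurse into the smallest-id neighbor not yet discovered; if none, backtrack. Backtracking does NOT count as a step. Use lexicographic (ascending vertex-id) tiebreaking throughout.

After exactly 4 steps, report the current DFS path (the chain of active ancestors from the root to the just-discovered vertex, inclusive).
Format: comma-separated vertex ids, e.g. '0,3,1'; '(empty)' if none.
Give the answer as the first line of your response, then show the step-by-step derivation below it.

7,6,4,5

step 1: discover 7; path=7; order=7
step 2: discover 6; path=7>6; order=7,6
step 3: discover 4; path=7>6>4; order=7,6,4
step 4: discover 5; path=7>6>4>5; order=7,6,4,5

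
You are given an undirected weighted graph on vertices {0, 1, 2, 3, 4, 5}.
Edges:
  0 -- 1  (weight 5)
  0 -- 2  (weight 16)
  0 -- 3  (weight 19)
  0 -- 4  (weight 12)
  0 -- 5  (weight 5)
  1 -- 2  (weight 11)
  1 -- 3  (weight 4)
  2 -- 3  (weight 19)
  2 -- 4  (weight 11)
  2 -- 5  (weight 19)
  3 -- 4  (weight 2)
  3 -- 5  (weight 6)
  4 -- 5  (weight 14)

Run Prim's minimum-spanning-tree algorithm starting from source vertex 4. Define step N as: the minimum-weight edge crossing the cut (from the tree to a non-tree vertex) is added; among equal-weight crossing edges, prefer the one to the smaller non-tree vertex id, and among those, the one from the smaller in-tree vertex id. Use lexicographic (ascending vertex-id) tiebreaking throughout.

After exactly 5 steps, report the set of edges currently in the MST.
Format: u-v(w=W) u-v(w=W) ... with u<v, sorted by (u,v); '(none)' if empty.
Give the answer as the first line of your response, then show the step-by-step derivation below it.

0-1(w=5) 0-5(w=5) 1-2(w=11) 1-3(w=4) 3-4(w=2)

step 1: add edge 3-4 (w=2); MST = {3-4(w=2)}
step 2: add edge 1-3 (w=4); MST = {1-3(w=4) 3-4(w=2)}
step 3: add edge 0-1 (w=5); MST = {0-1(w=5) 1-3(w=4) 3-4(w=2)}
step 4: add edge 0-5 (w=5); MST = {0-1(w=5) 0-5(w=5) 1-3(w=4) 3-4(w=2)}
step 5: add edge 1-2 (w=11); MST = {0-1(w=5) 0-5(w=5) 1-2(w=11) 1-3(w=4) 3-4(w=2)}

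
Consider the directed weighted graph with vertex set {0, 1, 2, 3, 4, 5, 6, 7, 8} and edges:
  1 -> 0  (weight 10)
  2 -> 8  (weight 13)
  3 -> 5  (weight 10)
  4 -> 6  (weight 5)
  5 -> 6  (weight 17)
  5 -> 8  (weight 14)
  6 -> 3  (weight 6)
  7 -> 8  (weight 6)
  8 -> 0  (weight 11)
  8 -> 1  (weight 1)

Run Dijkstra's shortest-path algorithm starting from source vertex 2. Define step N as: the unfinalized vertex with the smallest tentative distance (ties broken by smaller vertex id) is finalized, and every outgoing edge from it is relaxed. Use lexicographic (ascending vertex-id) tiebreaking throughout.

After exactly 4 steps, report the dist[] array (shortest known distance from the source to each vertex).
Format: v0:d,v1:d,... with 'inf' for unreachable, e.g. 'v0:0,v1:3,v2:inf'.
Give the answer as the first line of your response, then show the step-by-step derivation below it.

v0:24,v1:14,v2:0,v3:inf,v4:inf,v5:inf,v6:inf,v7:inf,v8:13

step 1: dist = v0:inf,v1:inf,v2:0,v3:inf,v4:inf,v5:inf,v6:inf,v7:inf,v8:13
step 2: dist = v0:24,v1:14,v2:0,v3:inf,v4:inf,v5:inf,v6:inf,v7:inf,v8:13
step 3: dist = v0:24,v1:14,v2:0,v3:inf,v4:inf,v5:inf,v6:inf,v7:inf,v8:13
step 4: dist = v0:24,v1:14,v2:0,v3:inf,v4:inf,v5:inf,v6:inf,v7:inf,v8:13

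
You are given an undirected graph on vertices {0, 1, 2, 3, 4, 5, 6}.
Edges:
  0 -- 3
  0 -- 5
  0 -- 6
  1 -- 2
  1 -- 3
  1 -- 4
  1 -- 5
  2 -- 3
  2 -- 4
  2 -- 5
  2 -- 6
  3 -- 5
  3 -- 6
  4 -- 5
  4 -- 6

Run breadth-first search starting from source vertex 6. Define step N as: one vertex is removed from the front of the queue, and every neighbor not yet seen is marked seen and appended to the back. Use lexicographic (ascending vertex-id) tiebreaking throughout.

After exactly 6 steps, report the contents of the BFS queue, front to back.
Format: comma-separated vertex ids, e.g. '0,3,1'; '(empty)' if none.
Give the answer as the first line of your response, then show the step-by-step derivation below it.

1

step 1: dequeue 6; queue=[0,2,3,4]; order=6
step 2: dequeue 0; queue=[2,3,4,5]; order=6,0
step 3: dequeue 2; queue=[3,4,5,1]; order=6,0,2
step 4: dequeue 3; queue=[4,5,1]; order=6,0,2,3
step 5: dequeue 4; queue=[5,1]; order=6,0,2,3,4
step 6: dequeue 5; queue=[1]; order=6,0,2,3,4,5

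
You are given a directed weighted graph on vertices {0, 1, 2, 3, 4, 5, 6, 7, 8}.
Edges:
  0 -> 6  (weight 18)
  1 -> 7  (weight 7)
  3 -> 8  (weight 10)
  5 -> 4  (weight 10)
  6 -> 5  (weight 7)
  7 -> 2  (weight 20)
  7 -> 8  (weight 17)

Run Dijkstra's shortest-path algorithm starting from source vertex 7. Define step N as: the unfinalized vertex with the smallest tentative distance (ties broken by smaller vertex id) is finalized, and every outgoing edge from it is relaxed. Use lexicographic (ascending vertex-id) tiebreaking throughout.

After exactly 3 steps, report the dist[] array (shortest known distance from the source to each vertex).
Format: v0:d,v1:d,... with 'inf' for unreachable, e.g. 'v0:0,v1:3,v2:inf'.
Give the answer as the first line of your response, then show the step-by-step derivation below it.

v0:inf,v1:inf,v2:20,v3:inf,v4:inf,v5:inf,v6:inf,v7:0,v8:17

step 1: dist = v0:inf,v1:inf,v2:20,v3:inf,v4:inf,v5:inf,v6:inf,v7:0,v8:17
step 2: dist = v0:inf,v1:inf,v2:20,v3:inf,v4:inf,v5:inf,v6:inf,v7:0,v8:17
step 3: dist = v0:inf,v1:inf,v2:20,v3:inf,v4:inf,v5:inf,v6:inf,v7:0,v8:17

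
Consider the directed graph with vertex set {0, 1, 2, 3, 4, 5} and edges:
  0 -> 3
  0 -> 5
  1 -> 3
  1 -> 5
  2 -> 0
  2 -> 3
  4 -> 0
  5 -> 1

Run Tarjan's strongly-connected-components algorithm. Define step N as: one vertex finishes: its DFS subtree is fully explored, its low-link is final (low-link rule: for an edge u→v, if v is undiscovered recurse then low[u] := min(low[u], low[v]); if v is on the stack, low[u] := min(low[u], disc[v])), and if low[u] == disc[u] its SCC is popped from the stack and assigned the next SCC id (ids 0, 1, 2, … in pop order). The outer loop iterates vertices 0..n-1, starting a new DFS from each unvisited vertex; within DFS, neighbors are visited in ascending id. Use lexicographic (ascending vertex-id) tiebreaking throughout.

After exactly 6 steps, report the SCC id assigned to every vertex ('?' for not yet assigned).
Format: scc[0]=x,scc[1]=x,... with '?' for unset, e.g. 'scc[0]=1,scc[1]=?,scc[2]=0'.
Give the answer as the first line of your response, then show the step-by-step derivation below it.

scc[0]=2,scc[1]=1,scc[2]=3,scc[3]=0,scc[4]=4,scc[5]=1

step 1: low=(low[0]=0,low[1]=?,low[2]=?,low[3]=1,low[4]=?,low[5]=?); scc=(scc[0]=?,scc[1]=?,scc[2]=?,scc[3]=0,scc[4]=?,scc[5]=?)
step 2: low=(low[0]=0,low[1]=2,low[2]=?,low[3]=1,low[4]=?,low[5]=2); scc=(scc[0]=?,scc[1]=?,scc[2]=?,scc[3]=0,scc[4]=?,scc[5]=?)
step 3: low=(low[0]=0,low[1]=2,low[2]=?,low[3]=1,low[4]=?,low[5]=2); scc=(scc[0]=?,scc[1]=1,scc[2]=?,scc[3]=0,scc[4]=?,scc[5]=1)
step 4: low=(low[0]=0,low[1]=2,low[2]=?,low[3]=1,low[4]=?,low[5]=2); scc=(scc[0]=2,scc[1]=1,scc[2]=?,scc[3]=0,scc[4]=?,scc[5]=1)
step 5: low=(low[0]=0,low[1]=2,low[2]=4,low[3]=1,low[4]=?,low[5]=2); scc=(scc[0]=2,scc[1]=1,scc[2]=3,scc[3]=0,scc[4]=?,scc[5]=1)
step 6: low=(low[0]=0,low[1]=2,low[2]=4,low[3]=1,low[4]=5,low[5]=2); scc=(scc[0]=2,scc[1]=1,scc[2]=3,scc[3]=0,scc[4]=4,scc[5]=1)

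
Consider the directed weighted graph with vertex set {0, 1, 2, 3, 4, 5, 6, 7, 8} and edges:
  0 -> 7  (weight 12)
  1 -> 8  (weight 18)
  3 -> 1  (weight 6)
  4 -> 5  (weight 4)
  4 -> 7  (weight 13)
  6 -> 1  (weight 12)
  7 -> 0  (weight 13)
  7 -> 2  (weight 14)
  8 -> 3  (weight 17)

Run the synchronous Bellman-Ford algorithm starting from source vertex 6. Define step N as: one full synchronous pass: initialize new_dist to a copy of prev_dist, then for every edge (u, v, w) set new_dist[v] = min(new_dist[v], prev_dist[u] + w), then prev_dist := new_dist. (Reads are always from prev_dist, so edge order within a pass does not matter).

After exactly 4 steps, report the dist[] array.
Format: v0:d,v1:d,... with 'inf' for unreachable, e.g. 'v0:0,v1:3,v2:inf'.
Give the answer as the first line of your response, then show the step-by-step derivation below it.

v0:inf,v1:12,v2:inf,v3:47,v4:inf,v5:inf,v6:0,v7:inf,v8:30

step 1: dist = v0:inf,v1:12,v2:inf,v3:inf,v4:inf,v5:inf,v6:0,v7:inf,v8:inf
step 2: dist = v0:inf,v1:12,v2:inf,v3:inf,v4:inf,v5:inf,v6:0,v7:inf,v8:30
step 3: dist = v0:inf,v1:12,v2:inf,v3:47,v4:inf,v5:inf,v6:0,v7:inf,v8:30
step 4: dist = v0:inf,v1:12,v2:inf,v3:47,v4:inf,v5:inf,v6:0,v7:inf,v8:30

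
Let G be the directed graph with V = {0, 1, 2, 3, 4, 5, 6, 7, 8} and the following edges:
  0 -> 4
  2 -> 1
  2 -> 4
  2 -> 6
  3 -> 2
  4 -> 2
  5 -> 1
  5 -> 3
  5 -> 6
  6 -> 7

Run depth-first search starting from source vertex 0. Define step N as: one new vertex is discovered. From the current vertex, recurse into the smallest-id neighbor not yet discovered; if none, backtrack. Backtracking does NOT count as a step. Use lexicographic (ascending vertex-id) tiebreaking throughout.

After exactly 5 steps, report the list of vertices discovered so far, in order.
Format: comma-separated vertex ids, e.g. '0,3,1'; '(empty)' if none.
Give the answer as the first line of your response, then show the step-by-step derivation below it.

0,4,2,1,6

step 1: discover 0; path=0; order=0
step 2: discover 4; path=0>4; order=0,4
step 3: discover 2; path=0>4>2; order=0,4,2
step 4: discover 1; path=0>4>2>1; order=0,4,2,1
step 5: discover 6; path=0>4>2>6; order=0,4,2,1,6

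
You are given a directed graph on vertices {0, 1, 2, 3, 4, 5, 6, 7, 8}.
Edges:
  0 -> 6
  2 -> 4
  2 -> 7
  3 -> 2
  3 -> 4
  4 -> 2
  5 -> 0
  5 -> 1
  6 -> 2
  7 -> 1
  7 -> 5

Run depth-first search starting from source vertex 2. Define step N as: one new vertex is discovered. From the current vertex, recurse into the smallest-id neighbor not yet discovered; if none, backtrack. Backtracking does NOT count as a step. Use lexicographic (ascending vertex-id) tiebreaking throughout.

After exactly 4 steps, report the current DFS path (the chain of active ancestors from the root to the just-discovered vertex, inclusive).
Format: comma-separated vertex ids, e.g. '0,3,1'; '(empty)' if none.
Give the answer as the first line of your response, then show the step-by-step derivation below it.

2,7,1

step 1: discover 2; path=2; order=2
step 2: discover 4; path=2>4; order=2,4
step 3: discover 7; path=2>7; order=2,4,7
step 4: discover 1; path=2>7>1; order=2,4,7,1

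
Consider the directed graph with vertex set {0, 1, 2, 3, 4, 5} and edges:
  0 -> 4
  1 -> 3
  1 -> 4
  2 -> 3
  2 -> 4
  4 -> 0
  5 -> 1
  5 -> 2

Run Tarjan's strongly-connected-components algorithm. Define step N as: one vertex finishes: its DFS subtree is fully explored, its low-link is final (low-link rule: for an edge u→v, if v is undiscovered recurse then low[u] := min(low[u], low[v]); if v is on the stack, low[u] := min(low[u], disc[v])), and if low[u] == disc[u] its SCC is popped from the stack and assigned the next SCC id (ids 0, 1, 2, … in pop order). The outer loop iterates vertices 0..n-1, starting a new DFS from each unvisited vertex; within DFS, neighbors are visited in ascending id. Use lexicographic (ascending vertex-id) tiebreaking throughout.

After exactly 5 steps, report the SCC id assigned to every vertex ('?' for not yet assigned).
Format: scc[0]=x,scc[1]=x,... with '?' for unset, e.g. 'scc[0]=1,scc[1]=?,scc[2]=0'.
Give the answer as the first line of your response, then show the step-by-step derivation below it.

scc[0]=0,scc[1]=2,scc[2]=3,scc[3]=1,scc[4]=0,scc[5]=?

step 1: low=(low[0]=0,low[1]=?,low[2]=?,low[3]=?,low[4]=0,low[5]=?); scc=(scc[0]=?,scc[1]=?,scc[2]=?,scc[3]=?,scc[4]=?,scc[5]=?)
step 2: low=(low[0]=0,low[1]=?,low[2]=?,low[3]=?,low[4]=0,low[5]=?); scc=(scc[0]=0,scc[1]=?,scc[2]=?,scc[3]=?,scc[4]=0,scc[5]=?)
step 3: low=(low[0]=0,low[1]=2,low[2]=?,low[3]=3,low[4]=0,low[5]=?); scc=(scc[0]=0,scc[1]=?,scc[2]=?,scc[3]=1,scc[4]=0,scc[5]=?)
step 4: low=(low[0]=0,low[1]=2,low[2]=?,low[3]=3,low[4]=0,low[5]=?); scc=(scc[0]=0,scc[1]=2,scc[2]=?,scc[3]=1,scc[4]=0,scc[5]=?)
step 5: low=(low[0]=0,low[1]=2,low[2]=4,low[3]=3,low[4]=0,low[5]=?); scc=(scc[0]=0,scc[1]=2,scc[2]=3,scc[3]=1,scc[4]=0,scc[5]=?)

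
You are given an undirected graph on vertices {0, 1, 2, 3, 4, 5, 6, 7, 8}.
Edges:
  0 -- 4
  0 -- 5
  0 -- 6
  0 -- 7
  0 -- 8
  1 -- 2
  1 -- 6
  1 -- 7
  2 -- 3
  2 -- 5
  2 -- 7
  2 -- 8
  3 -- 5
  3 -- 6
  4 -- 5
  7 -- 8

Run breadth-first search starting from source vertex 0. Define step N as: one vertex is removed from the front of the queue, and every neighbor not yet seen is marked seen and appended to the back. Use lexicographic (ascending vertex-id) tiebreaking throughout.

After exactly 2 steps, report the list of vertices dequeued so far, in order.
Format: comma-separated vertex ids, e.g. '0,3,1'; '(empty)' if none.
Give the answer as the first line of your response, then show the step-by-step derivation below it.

0,4

step 1: dequeue 0; queue=[4,5,6,7,8]; order=0
step 2: dequeue 4; queue=[5,6,7,8]; order=0,4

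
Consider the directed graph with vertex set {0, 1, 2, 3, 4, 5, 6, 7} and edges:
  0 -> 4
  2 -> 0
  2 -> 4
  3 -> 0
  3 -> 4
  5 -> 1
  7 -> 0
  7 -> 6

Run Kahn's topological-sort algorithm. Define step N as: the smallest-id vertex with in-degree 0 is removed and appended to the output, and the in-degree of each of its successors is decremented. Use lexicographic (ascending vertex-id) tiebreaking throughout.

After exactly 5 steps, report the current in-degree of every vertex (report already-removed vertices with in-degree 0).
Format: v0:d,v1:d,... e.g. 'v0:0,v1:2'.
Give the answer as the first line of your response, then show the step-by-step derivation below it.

v0:0,v1:0,v2:0,v3:0,v4:1,v5:0,v6:0,v7:0

step 1: output 2; order=[2]; indeg=(2,1,0,0,2,0,1,0)
step 2: output 3; order=[2,3]; indeg=(1,1,0,0,1,0,1,0)
step 3: output 5; order=[2,3,5]; indeg=(1,0,0,0,1,0,1,0)
step 4: output 1; order=[2,3,5,1]; indeg=(1,0,0,0,1,0,1,0)
step 5: output 7; order=[2,3,5,1,7]; indeg=(0,0,0,0,1,0,0,0)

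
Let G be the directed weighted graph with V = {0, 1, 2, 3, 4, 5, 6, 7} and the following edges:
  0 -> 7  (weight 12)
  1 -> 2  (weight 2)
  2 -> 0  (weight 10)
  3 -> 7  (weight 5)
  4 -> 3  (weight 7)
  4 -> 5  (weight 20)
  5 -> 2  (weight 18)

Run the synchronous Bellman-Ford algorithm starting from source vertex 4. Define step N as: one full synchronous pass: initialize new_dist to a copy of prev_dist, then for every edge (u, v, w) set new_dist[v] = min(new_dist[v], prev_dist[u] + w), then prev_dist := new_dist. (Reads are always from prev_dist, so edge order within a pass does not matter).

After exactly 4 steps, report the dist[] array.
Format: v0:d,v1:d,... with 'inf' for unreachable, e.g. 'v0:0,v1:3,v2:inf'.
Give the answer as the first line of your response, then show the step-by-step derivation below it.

v0:48,v1:inf,v2:38,v3:7,v4:0,v5:20,v6:inf,v7:12

step 1: dist = v0:inf,v1:inf,v2:inf,v3:7,v4:0,v5:20,v6:inf,v7:inf
step 2: dist = v0:inf,v1:inf,v2:38,v3:7,v4:0,v5:20,v6:inf,v7:12
step 3: dist = v0:48,v1:inf,v2:38,v3:7,v4:0,v5:20,v6:inf,v7:12
step 4: dist = v0:48,v1:inf,v2:38,v3:7,v4:0,v5:20,v6:inf,v7:12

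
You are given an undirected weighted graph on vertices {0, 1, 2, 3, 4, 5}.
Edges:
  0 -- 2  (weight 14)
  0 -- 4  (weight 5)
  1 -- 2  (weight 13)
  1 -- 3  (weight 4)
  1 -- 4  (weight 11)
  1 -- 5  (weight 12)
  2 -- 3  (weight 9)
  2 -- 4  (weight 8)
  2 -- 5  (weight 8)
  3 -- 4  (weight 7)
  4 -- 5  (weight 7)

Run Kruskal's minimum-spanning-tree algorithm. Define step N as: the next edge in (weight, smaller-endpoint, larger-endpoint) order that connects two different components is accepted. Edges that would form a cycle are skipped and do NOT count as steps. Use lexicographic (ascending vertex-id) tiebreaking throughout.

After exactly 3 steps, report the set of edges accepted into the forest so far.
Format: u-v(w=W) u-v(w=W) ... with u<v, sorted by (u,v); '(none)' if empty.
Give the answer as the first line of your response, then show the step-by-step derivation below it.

0-4(w=5) 1-3(w=4) 3-4(w=7)

step 1: add edge 1-3 (w=4); MST = {1-3(w=4)}
step 2: add edge 0-4 (w=5); MST = {0-4(w=5) 1-3(w=4)}
step 3: add edge 3-4 (w=7); MST = {0-4(w=5) 1-3(w=4) 3-4(w=7)}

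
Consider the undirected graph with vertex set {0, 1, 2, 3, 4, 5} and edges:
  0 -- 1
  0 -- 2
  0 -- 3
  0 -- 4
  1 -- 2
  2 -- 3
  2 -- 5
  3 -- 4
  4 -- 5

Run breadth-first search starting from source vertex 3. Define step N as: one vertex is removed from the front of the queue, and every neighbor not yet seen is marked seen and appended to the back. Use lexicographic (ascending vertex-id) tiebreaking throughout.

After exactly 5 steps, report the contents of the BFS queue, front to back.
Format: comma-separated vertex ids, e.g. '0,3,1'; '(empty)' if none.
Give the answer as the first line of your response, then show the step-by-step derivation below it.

5

step 1: dequeue 3; queue=[0,2,4]; order=3
step 2: dequeue 0; queue=[2,4,1]; order=3,0
step 3: dequeue 2; queue=[4,1,5]; order=3,0,2
step 4: dequeue 4; queue=[1,5]; order=3,0,2,4
step 5: dequeue 1; queue=[5]; order=3,0,2,4,1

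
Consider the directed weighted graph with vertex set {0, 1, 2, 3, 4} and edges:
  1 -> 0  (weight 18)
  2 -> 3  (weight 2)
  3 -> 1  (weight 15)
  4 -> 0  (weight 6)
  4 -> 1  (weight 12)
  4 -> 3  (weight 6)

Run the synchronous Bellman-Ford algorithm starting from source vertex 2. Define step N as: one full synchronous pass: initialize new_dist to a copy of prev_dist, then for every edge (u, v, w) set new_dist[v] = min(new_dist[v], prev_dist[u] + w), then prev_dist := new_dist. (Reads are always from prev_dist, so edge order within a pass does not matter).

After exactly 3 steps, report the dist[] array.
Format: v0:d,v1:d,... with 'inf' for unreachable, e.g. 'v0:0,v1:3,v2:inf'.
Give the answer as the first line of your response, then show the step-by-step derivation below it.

v0:35,v1:17,v2:0,v3:2,v4:inf

step 1: dist = v0:inf,v1:inf,v2:0,v3:2,v4:inf
step 2: dist = v0:inf,v1:17,v2:0,v3:2,v4:inf
step 3: dist = v0:35,v1:17,v2:0,v3:2,v4:inf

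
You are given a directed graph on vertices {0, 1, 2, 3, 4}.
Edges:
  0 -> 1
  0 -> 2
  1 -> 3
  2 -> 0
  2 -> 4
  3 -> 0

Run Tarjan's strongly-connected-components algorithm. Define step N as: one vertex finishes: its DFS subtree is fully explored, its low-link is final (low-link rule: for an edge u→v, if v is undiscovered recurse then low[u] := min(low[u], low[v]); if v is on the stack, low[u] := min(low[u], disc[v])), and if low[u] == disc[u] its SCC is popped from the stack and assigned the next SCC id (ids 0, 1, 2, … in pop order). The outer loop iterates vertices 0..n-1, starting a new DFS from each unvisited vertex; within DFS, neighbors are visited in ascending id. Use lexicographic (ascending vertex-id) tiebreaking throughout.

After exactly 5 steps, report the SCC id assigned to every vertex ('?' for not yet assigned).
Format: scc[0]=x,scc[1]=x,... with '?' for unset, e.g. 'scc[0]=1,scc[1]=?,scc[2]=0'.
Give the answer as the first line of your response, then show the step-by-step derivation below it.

scc[0]=1,scc[1]=1,scc[2]=1,scc[3]=1,scc[4]=0

step 1: low=(low[0]=0,low[1]=1,low[2]=?,low[3]=0,low[4]=?); scc=(scc[0]=?,scc[1]=?,scc[2]=?,scc[3]=?,scc[4]=?)
step 2: low=(low[0]=0,low[1]=0,low[2]=?,low[3]=0,low[4]=?); scc=(scc[0]=?,scc[1]=?,scc[2]=?,scc[3]=?,scc[4]=?)
step 3: low=(low[0]=0,low[1]=0,low[2]=0,low[3]=0,low[4]=4); scc=(scc[0]=?,scc[1]=?,scc[2]=?,scc[3]=?,scc[4]=0)
step 4: low=(low[0]=0,low[1]=0,low[2]=0,low[3]=0,low[4]=4); scc=(scc[0]=?,scc[1]=?,scc[2]=?,scc[3]=?,scc[4]=0)
step 5: low=(low[0]=0,low[1]=0,low[2]=0,low[3]=0,low[4]=4); scc=(scc[0]=1,scc[1]=1,scc[2]=1,scc[3]=1,scc[4]=0)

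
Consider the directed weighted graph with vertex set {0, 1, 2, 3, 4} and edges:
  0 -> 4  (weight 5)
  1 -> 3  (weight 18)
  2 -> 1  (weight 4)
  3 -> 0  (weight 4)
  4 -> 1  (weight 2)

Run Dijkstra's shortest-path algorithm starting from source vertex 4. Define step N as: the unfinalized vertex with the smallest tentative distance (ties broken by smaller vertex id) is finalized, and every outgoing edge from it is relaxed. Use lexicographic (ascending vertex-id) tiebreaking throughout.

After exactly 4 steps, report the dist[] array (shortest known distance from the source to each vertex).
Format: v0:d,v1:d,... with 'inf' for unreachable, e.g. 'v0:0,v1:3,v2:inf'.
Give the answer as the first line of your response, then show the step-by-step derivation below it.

v0:24,v1:2,v2:inf,v3:20,v4:0

step 1: dist = v0:inf,v1:2,v2:inf,v3:inf,v4:0
step 2: dist = v0:inf,v1:2,v2:inf,v3:20,v4:0
step 3: dist = v0:24,v1:2,v2:inf,v3:20,v4:0
step 4: dist = v0:24,v1:2,v2:inf,v3:20,v4:0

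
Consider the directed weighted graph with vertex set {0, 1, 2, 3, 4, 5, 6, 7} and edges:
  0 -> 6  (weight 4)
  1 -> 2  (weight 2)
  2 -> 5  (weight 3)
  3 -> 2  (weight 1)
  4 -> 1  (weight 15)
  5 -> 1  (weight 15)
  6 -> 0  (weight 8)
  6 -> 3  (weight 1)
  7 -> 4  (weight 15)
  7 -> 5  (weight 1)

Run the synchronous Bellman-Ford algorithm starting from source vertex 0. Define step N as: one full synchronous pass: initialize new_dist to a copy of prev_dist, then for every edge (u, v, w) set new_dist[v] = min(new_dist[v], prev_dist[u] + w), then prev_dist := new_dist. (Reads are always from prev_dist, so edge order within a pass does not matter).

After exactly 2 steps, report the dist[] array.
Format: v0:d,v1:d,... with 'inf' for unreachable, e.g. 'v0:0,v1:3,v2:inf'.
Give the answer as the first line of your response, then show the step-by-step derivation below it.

v0:0,v1:inf,v2:inf,v3:5,v4:inf,v5:inf,v6:4,v7:inf

step 1: dist = v0:0,v1:inf,v2:inf,v3:inf,v4:inf,v5:inf,v6:4,v7:inf
step 2: dist = v0:0,v1:inf,v2:inf,v3:5,v4:inf,v5:inf,v6:4,v7:inf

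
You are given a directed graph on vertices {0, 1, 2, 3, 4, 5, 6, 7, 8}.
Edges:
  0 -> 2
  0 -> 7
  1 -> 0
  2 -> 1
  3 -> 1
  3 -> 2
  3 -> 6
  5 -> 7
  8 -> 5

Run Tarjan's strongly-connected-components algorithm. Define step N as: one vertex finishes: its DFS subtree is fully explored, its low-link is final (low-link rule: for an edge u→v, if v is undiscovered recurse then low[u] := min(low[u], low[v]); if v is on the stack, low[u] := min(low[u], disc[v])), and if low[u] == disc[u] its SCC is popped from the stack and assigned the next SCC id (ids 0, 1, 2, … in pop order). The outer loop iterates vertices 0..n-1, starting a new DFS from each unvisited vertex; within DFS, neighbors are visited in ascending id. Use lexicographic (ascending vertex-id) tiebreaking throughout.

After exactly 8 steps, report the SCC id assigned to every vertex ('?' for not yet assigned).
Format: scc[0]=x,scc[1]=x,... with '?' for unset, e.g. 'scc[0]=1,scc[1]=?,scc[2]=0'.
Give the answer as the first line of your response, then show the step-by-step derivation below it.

scc[0]=1,scc[1]=1,scc[2]=1,scc[3]=3,scc[4]=4,scc[5]=5,scc[6]=2,scc[7]=0,scc[8]=?

step 1: low=(low[0]=0,low[1]=0,low[2]=1,low[3]=?,low[4]=?,low[5]=?,low[6]=?,low[7]=?,low[8]=?); scc=(scc[0]=?,scc[1]=?,scc[2]=?,scc[3]=?,scc[4]=?,scc[5]=?,scc[6]=?,scc[7]=?,scc[8]=?)
step 2: low=(low[0]=0,low[1]=0,low[2]=0,low[3]=?,low[4]=?,low[5]=?,low[6]=?,low[7]=?,low[8]=?); scc=(scc[0]=?,scc[1]=?,scc[2]=?,scc[3]=?,scc[4]=?,scc[5]=?,scc[6]=?,scc[7]=?,scc[8]=?)
step 3: low=(low[0]=0,low[1]=0,low[2]=0,low[3]=?,low[4]=?,low[5]=?,low[6]=?,low[7]=3,low[8]=?); scc=(scc[0]=?,scc[1]=?,scc[2]=?,scc[3]=?,scc[4]=?,scc[5]=?,scc[6]=?,scc[7]=0,scc[8]=?)
step 4: low=(low[0]=0,low[1]=0,low[2]=0,low[3]=?,low[4]=?,low[5]=?,low[6]=?,low[7]=3,low[8]=?); scc=(scc[0]=1,scc[1]=1,scc[2]=1,scc[3]=?,scc[4]=?,scc[5]=?,scc[6]=?,scc[7]=0,scc[8]=?)
step 5: low=(low[0]=0,low[1]=0,low[2]=0,low[3]=4,low[4]=?,low[5]=?,low[6]=5,low[7]=3,low[8]=?); scc=(scc[0]=1,scc[1]=1,scc[2]=1,scc[3]=?,scc[4]=?,scc[5]=?,scc[6]=2,scc[7]=0,scc[8]=?)
step 6: low=(low[0]=0,low[1]=0,low[2]=0,low[3]=4,low[4]=?,low[5]=?,low[6]=5,low[7]=3,low[8]=?); scc=(scc[0]=1,scc[1]=1,scc[2]=1,scc[3]=3,scc[4]=?,scc[5]=?,scc[6]=2,scc[7]=0,scc[8]=?)
step 7: low=(low[0]=0,low[1]=0,low[2]=0,low[3]=4,low[4]=6,low[5]=?,low[6]=5,low[7]=3,low[8]=?); scc=(scc[0]=1,scc[1]=1,scc[2]=1,scc[3]=3,scc[4]=4,scc[5]=?,scc[6]=2,scc[7]=0,scc[8]=?)
step 8: low=(low[0]=0,low[1]=0,low[2]=0,low[3]=4,low[4]=6,low[5]=7,low[6]=5,low[7]=3,low[8]=?); scc=(scc[0]=1,scc[1]=1,scc[2]=1,scc[3]=3,scc[4]=4,scc[5]=5,scc[6]=2,scc[7]=0,scc[8]=?)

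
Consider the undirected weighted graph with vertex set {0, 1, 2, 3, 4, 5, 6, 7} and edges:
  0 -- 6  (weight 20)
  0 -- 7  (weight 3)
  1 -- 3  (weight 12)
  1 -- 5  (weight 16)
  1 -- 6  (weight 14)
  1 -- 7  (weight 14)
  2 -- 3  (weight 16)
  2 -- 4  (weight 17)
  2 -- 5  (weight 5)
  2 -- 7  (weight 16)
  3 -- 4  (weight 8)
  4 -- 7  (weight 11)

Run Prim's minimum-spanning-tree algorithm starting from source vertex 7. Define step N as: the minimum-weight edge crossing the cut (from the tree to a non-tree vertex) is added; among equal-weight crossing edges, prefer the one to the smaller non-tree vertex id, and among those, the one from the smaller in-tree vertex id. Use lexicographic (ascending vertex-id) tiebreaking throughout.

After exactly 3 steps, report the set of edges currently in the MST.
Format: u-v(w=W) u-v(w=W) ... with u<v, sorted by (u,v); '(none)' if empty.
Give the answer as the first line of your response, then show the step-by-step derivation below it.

0-7(w=3) 3-4(w=8) 4-7(w=11)

step 1: add edge 0-7 (w=3); MST = {0-7(w=3)}
step 2: add edge 4-7 (w=11); MST = {0-7(w=3) 4-7(w=11)}
step 3: add edge 3-4 (w=8); MST = {0-7(w=3) 3-4(w=8) 4-7(w=11)}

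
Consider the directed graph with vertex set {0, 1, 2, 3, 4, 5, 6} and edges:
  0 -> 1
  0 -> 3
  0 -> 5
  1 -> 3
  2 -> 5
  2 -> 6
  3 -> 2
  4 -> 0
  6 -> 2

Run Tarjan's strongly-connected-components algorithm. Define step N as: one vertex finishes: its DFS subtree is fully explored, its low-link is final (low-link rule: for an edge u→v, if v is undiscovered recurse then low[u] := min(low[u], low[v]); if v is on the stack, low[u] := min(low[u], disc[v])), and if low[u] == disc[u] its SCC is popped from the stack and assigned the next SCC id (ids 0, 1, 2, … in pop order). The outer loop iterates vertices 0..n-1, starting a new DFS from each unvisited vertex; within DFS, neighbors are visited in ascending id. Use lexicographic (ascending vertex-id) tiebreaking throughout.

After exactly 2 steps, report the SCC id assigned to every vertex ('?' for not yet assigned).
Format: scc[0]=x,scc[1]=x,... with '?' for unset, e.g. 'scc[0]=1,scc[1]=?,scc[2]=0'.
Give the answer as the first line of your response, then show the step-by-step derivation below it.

scc[0]=?,scc[1]=?,scc[2]=?,scc[3]=?,scc[4]=?,scc[5]=0,scc[6]=?

step 1: low=(low[0]=0,low[1]=1,low[2]=3,low[3]=2,low[4]=?,low[5]=4,low[6]=?); scc=(scc[0]=?,scc[1]=?,scc[2]=?,scc[3]=?,scc[4]=?,scc[5]=0,scc[6]=?)
step 2: low=(low[0]=0,low[1]=1,low[2]=3,low[3]=2,low[4]=?,low[5]=4,low[6]=3); scc=(scc[0]=?,scc[1]=?,scc[2]=?,scc[3]=?,scc[4]=?,scc[5]=0,scc[6]=?)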